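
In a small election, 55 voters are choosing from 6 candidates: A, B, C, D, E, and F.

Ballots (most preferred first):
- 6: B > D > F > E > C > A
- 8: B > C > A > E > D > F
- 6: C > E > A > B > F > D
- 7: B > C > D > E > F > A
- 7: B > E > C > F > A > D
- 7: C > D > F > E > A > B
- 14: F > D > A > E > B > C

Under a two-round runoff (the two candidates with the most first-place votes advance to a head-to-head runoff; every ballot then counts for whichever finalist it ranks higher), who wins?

Round 1 first-place votes: A 0, B 28, C 13, D 0, E 0, F 14. B and F advance.
Runoff: B is ranked above F on 34 ballots, F above B on 21.

B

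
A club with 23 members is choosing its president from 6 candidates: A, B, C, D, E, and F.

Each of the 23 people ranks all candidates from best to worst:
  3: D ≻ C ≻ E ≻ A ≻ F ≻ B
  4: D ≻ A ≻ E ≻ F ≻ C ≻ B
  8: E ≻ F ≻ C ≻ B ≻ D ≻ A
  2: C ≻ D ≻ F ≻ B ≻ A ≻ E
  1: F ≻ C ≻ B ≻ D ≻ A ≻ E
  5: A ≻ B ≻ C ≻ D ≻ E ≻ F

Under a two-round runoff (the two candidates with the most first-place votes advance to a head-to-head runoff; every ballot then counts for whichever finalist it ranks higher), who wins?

D

Round 1 first-place votes: A 5, B 0, C 2, D 7, E 8, F 1. E and D advance.
Runoff: E is ranked above D on 8 ballots, D above E on 15.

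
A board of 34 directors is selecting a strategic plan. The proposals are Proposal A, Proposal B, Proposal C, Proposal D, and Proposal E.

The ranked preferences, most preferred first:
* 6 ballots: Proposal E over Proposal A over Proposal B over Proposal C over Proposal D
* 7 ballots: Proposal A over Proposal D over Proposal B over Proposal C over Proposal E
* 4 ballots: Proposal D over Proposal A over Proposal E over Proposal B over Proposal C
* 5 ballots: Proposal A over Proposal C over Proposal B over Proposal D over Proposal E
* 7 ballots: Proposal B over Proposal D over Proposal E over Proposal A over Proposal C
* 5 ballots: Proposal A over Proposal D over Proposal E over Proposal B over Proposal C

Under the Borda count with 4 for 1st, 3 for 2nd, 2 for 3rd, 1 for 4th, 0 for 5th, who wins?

Proposal A

Proposal A: 6×3 + 7×4 + 4×3 + 5×4 + 7×1 + 5×4 = 105
Proposal B: 6×2 + 7×2 + 4×1 + 5×2 + 7×4 + 5×1 = 73
Proposal C: 6×1 + 7×1 + 4×0 + 5×3 + 7×0 + 5×0 = 28
Proposal D: 6×0 + 7×3 + 4×4 + 5×1 + 7×3 + 5×3 = 78
Proposal E: 6×4 + 7×0 + 4×2 + 5×0 + 7×2 + 5×2 = 56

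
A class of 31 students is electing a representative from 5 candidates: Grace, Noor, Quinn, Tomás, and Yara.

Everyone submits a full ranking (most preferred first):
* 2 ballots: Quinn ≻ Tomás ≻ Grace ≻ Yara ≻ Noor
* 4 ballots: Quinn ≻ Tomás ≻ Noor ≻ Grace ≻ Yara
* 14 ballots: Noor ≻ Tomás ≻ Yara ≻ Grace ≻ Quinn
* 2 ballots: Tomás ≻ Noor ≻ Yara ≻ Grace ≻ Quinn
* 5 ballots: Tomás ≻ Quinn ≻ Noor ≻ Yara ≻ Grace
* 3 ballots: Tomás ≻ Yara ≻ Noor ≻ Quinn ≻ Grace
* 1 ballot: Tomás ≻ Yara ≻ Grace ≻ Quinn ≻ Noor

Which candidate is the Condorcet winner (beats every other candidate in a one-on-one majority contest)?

Tomás

Tomás vs Grace: 31–0
Tomás vs Noor: 17–14
Tomás vs Quinn: 25–6
Tomás vs Yara: 31–0
Tomás beats every other candidate.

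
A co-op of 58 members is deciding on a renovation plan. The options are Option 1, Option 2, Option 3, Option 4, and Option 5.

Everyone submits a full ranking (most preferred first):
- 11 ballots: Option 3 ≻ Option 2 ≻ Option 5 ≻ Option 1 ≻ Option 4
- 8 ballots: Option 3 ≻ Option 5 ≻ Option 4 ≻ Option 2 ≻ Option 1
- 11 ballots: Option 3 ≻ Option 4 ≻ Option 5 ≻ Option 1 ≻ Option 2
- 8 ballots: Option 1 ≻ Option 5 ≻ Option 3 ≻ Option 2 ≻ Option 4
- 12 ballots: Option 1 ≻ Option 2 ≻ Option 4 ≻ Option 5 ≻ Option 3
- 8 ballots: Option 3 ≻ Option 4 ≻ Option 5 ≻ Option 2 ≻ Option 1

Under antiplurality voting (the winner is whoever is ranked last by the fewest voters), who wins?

Option 5

Last-place votes: Option 1 16, Option 2 11, Option 3 12, Option 4 19, Option 5 0.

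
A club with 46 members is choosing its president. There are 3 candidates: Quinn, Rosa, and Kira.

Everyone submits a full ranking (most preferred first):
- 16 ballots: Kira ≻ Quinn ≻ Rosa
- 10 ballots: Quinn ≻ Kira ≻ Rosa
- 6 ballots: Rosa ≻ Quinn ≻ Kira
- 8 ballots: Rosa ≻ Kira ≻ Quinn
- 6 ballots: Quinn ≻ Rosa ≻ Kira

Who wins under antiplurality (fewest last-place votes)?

Quinn

Last-place votes: Quinn 8, Rosa 26, Kira 12.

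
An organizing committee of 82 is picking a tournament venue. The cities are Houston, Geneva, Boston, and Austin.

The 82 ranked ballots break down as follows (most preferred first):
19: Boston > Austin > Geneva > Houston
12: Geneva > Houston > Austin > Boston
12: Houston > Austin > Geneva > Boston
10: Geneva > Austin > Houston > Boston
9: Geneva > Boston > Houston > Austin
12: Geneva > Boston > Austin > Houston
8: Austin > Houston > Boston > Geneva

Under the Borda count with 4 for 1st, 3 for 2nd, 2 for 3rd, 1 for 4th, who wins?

Houston: 19×1 + 12×3 + 12×4 + 10×2 + 9×2 + 12×1 + 8×3 = 177
Geneva: 19×2 + 12×4 + 12×2 + 10×4 + 9×4 + 12×4 + 8×1 = 242
Boston: 19×4 + 12×1 + 12×1 + 10×1 + 9×3 + 12×3 + 8×2 = 189
Austin: 19×3 + 12×2 + 12×3 + 10×3 + 9×1 + 12×2 + 8×4 = 212

Geneva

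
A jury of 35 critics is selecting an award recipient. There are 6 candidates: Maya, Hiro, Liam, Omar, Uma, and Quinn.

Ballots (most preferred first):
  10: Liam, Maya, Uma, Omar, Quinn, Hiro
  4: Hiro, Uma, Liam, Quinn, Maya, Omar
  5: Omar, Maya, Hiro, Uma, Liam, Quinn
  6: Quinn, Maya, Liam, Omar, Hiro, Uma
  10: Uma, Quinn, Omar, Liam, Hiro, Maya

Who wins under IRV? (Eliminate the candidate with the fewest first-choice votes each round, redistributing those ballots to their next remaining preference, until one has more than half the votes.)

Round 1: Maya 0, Hiro 4, Liam 10, Omar 5, Uma 10, Quinn 6. Maya eliminated.
Round 2: Hiro 4, Liam 10, Omar 5, Uma 10, Quinn 6. Hiro eliminated.
Round 3: Liam 10, Omar 5, Uma 14, Quinn 6. Omar eliminated.
Round 4: Liam 10, Uma 19, Quinn 6. Uma has a majority (≥18).

Uma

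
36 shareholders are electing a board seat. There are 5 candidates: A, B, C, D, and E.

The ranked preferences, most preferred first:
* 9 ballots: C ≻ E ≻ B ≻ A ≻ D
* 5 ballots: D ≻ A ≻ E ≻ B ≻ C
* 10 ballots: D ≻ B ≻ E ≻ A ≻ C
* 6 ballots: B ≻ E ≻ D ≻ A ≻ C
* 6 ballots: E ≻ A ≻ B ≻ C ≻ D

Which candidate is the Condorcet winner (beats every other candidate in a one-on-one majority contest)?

E

E vs A: 31–5
E vs B: 20–16
E vs C: 27–9
E vs D: 21–15
E beats every other candidate.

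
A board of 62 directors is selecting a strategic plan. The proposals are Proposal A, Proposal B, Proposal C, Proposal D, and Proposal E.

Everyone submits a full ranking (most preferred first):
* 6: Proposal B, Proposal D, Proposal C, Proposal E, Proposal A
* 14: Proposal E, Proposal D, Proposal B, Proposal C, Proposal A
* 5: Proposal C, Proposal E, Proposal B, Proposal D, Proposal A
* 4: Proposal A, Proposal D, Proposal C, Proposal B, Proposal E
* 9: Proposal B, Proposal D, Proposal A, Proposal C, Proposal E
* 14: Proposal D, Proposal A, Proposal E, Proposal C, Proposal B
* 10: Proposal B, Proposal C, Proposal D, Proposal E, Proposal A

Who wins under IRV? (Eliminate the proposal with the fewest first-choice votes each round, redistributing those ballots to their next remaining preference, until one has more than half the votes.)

Proposal E

Round 1: Proposal A 4, Proposal B 25, Proposal C 5, Proposal D 14, Proposal E 14. Proposal A eliminated.
Round 2: Proposal B 25, Proposal C 5, Proposal D 18, Proposal E 14. Proposal C eliminated.
Round 3: Proposal B 25, Proposal D 18, Proposal E 19. Proposal D eliminated.
Round 4: Proposal B 29, Proposal E 33. Proposal E has a majority (≥32).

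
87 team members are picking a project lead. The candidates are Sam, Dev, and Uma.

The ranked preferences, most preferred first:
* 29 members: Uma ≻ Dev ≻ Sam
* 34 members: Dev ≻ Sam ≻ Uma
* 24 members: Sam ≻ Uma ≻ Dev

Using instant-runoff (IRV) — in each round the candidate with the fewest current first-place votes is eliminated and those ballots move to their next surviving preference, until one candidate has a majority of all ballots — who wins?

Uma

Round 1: Sam 24, Dev 34, Uma 29. Sam eliminated.
Round 2: Dev 34, Uma 53. Uma has a majority (≥44).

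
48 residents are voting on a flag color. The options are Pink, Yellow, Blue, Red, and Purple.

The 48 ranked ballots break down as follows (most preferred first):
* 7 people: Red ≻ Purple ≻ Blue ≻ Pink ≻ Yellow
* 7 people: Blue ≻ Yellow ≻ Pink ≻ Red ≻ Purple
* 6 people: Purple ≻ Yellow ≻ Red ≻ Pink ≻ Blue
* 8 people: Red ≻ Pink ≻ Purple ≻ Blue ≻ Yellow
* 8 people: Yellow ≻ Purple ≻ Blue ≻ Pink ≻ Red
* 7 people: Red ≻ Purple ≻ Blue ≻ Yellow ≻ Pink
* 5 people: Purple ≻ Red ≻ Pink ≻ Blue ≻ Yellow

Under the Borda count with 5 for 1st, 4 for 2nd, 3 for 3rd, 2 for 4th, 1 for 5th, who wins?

Purple

Pink: 7×2 + 7×3 + 6×2 + 8×4 + 8×2 + 7×1 + 5×3 = 117
Yellow: 7×1 + 7×4 + 6×4 + 8×1 + 8×5 + 7×2 + 5×1 = 126
Blue: 7×3 + 7×5 + 6×1 + 8×2 + 8×3 + 7×3 + 5×2 = 133
Red: 7×5 + 7×2 + 6×3 + 8×5 + 8×1 + 7×5 + 5×4 = 170
Purple: 7×4 + 7×1 + 6×5 + 8×3 + 8×4 + 7×4 + 5×5 = 174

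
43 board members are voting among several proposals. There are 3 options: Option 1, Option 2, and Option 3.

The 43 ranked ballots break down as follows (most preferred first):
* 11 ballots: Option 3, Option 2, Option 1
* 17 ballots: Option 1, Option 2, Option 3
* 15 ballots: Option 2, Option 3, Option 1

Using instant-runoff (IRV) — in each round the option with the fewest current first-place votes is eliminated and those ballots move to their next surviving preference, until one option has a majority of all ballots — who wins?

Option 2

Round 1: Option 1 17, Option 2 15, Option 3 11. Option 3 eliminated.
Round 2: Option 1 17, Option 2 26. Option 2 has a majority (≥22).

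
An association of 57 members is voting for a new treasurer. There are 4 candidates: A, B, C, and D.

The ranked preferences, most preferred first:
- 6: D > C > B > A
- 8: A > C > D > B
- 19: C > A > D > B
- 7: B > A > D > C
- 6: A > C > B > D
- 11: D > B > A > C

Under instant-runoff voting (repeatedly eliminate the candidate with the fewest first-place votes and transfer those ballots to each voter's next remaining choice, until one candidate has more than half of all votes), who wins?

Round 1: A 14, B 7, C 19, D 17. B eliminated.
Round 2: A 21, C 19, D 17. D eliminated.
Round 3: A 32, C 25. A has a majority (≥29).

A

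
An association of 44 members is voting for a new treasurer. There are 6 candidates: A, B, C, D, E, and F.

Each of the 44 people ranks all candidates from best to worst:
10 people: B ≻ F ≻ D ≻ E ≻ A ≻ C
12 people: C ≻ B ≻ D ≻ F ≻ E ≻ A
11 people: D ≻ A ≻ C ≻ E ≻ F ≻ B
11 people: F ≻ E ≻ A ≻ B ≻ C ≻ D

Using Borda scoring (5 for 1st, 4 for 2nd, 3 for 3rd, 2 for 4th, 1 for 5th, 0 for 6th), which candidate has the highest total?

F

A: 10×1 + 12×0 + 11×4 + 11×3 = 87
B: 10×5 + 12×4 + 11×0 + 11×2 = 120
C: 10×0 + 12×5 + 11×3 + 11×1 = 104
D: 10×3 + 12×3 + 11×5 + 11×0 = 121
E: 10×2 + 12×1 + 11×2 + 11×4 = 98
F: 10×4 + 12×2 + 11×1 + 11×5 = 130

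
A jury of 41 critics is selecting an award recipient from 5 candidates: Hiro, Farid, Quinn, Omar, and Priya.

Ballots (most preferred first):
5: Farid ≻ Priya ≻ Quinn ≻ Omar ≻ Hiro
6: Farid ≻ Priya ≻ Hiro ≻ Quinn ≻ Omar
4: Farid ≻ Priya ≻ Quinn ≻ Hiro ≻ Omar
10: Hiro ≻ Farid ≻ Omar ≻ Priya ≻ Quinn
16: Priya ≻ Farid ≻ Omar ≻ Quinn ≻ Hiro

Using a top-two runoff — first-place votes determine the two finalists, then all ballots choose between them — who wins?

Farid

Round 1 first-place votes: Hiro 10, Farid 15, Quinn 0, Omar 0, Priya 16. Priya and Farid advance.
Runoff: Priya is ranked above Farid on 16 ballots, Farid above Priya on 25.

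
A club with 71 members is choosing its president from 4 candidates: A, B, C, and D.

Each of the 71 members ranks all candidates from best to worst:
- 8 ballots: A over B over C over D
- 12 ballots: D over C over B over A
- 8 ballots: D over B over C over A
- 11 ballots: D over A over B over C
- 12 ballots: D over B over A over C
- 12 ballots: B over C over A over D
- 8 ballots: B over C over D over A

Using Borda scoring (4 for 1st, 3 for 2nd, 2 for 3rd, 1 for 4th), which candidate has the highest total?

A: 8×4 + 12×1 + 8×1 + 11×3 + 12×2 + 12×2 + 8×1 = 141
B: 8×3 + 12×2 + 8×3 + 11×2 + 12×3 + 12×4 + 8×4 = 210
C: 8×2 + 12×3 + 8×2 + 11×1 + 12×1 + 12×3 + 8×3 = 151
D: 8×1 + 12×4 + 8×4 + 11×4 + 12×4 + 12×1 + 8×2 = 208

B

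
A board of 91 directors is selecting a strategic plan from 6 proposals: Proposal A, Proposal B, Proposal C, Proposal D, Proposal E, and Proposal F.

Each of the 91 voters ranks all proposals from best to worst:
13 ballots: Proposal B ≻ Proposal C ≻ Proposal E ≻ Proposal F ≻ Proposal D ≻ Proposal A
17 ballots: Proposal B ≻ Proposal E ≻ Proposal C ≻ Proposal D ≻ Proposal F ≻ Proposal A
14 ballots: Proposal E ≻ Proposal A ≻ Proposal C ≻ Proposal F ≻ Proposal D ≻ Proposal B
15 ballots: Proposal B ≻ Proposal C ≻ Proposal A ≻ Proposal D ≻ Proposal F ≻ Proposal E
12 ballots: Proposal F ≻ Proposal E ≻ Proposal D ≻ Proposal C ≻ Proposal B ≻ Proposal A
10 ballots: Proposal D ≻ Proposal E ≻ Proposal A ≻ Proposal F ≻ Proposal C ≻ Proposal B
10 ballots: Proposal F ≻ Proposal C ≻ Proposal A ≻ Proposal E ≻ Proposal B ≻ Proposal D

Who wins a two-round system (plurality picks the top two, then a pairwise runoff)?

Round 1 first-place votes: Proposal A 0, Proposal B 45, Proposal C 0, Proposal D 10, Proposal E 14, Proposal F 22. Proposal B and Proposal F advance.
Runoff: Proposal B is ranked above Proposal F on 45 ballots, Proposal F above Proposal B on 46.

Proposal F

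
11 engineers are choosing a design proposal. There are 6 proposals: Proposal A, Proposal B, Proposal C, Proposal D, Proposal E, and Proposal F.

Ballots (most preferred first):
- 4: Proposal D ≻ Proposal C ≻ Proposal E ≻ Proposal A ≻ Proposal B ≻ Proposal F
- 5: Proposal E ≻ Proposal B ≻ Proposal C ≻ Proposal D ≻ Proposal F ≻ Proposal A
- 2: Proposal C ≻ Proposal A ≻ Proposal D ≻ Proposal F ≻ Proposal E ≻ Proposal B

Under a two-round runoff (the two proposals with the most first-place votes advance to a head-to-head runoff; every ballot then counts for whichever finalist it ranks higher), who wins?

Proposal D

Round 1 first-place votes: Proposal A 0, Proposal B 0, Proposal C 2, Proposal D 4, Proposal E 5, Proposal F 0. Proposal E and Proposal D advance.
Runoff: Proposal E is ranked above Proposal D on 5 ballots, Proposal D above Proposal E on 6.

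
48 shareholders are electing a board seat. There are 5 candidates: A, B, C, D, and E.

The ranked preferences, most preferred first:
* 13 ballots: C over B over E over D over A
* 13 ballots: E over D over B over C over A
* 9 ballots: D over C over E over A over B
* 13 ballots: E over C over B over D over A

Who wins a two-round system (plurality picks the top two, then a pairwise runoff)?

Round 1 first-place votes: A 0, B 0, C 13, D 9, E 26. E and C advance.
Runoff: E is ranked above C on 26 ballots, C above E on 22.

E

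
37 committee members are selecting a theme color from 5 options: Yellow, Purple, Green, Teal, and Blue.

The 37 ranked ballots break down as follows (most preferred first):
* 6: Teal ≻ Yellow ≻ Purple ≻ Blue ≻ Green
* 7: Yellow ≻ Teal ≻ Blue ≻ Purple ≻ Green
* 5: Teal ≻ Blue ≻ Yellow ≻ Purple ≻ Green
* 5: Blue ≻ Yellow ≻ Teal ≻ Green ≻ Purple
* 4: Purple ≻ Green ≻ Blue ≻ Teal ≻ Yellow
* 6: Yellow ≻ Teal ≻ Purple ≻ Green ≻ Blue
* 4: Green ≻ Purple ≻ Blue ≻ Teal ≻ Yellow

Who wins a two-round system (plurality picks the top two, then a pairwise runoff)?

Teal

Round 1 first-place votes: Yellow 13, Purple 4, Green 4, Teal 11, Blue 5. Yellow and Teal advance.
Runoff: Yellow is ranked above Teal on 18 ballots, Teal above Yellow on 19.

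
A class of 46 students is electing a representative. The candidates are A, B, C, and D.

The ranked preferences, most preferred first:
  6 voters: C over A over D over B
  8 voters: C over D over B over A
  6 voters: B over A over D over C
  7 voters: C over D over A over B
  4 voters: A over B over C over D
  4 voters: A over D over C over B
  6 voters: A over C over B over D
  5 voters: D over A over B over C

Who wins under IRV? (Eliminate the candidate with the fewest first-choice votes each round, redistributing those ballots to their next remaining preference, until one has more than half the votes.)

A

Round 1: A 14, B 6, C 21, D 5. D eliminated.
Round 2: A 19, B 6, C 21. B eliminated.
Round 3: A 25, C 21. A has a majority (≥24).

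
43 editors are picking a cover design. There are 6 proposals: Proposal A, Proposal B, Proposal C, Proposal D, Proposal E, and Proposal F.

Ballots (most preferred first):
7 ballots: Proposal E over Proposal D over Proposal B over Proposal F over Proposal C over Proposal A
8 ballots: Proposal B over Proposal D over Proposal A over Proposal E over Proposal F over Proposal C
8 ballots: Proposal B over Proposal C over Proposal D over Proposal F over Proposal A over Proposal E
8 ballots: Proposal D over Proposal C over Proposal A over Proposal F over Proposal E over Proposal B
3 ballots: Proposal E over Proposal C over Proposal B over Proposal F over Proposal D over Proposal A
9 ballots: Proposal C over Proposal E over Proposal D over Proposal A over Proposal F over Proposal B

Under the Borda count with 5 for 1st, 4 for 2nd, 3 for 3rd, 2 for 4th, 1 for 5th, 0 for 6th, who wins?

Proposal D

Proposal A: 7×0 + 8×3 + 8×1 + 8×3 + 3×0 + 9×2 = 74
Proposal B: 7×3 + 8×5 + 8×5 + 8×0 + 3×3 + 9×0 = 110
Proposal C: 7×1 + 8×0 + 8×4 + 8×4 + 3×4 + 9×5 = 128
Proposal D: 7×4 + 8×4 + 8×3 + 8×5 + 3×1 + 9×3 = 154
Proposal E: 7×5 + 8×2 + 8×0 + 8×1 + 3×5 + 9×4 = 110
Proposal F: 7×2 + 8×1 + 8×2 + 8×2 + 3×2 + 9×1 = 69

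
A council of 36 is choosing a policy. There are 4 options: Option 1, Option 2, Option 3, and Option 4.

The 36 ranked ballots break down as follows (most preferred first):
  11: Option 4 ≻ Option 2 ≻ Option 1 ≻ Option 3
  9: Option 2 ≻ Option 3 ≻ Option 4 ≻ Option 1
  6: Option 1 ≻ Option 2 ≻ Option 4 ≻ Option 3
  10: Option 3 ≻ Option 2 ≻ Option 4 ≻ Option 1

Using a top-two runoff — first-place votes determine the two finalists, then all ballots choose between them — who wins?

Option 3

Round 1 first-place votes: Option 1 6, Option 2 9, Option 3 10, Option 4 11. Option 4 and Option 3 advance.
Runoff: Option 4 is ranked above Option 3 on 17 ballots, Option 3 above Option 4 on 19.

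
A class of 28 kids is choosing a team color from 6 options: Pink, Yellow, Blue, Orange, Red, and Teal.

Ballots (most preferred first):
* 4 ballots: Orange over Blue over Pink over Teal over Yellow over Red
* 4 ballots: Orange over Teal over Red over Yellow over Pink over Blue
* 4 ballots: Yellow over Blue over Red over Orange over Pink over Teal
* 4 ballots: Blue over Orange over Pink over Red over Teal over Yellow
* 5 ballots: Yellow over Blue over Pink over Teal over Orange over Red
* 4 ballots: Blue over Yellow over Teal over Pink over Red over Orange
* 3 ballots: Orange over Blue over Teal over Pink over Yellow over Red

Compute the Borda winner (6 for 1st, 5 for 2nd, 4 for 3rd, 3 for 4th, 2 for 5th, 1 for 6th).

Pink: 4×4 + 4×2 + 4×2 + 4×4 + 5×4 + 4×3 + 3×3 = 89
Yellow: 4×2 + 4×3 + 4×6 + 4×1 + 5×6 + 4×5 + 3×2 = 104
Blue: 4×5 + 4×1 + 4×5 + 4×6 + 5×5 + 4×6 + 3×5 = 132
Orange: 4×6 + 4×6 + 4×3 + 4×5 + 5×2 + 4×1 + 3×6 = 112
Red: 4×1 + 4×4 + 4×4 + 4×3 + 5×1 + 4×2 + 3×1 = 64
Teal: 4×3 + 4×5 + 4×1 + 4×2 + 5×3 + 4×4 + 3×4 = 87

Blue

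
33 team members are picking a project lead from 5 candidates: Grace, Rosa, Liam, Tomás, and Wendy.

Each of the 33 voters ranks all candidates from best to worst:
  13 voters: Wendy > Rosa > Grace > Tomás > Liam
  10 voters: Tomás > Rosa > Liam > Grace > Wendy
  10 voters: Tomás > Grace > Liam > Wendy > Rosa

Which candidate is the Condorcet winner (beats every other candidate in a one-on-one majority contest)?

Tomás vs Grace: 20–13
Tomás vs Rosa: 20–13
Tomás vs Liam: 33–0
Tomás vs Wendy: 20–13
Tomás beats every other candidate.

Tomás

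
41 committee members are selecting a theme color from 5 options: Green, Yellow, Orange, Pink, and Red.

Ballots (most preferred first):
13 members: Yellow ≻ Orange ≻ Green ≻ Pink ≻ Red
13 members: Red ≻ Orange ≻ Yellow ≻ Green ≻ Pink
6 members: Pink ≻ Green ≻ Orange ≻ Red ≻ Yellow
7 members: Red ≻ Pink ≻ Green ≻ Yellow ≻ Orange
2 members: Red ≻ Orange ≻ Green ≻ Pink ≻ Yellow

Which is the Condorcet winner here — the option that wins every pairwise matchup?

Red vs Green: 22–19
Red vs Yellow: 28–13
Red vs Orange: 22–19
Red vs Pink: 22–19
Red beats every other option.

Red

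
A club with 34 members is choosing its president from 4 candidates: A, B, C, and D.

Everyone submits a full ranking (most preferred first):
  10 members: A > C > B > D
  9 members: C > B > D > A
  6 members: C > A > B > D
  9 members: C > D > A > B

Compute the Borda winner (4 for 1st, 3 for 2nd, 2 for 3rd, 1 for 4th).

A: 10×4 + 9×1 + 6×3 + 9×2 = 85
B: 10×2 + 9×3 + 6×2 + 9×1 = 68
C: 10×3 + 9×4 + 6×4 + 9×4 = 126
D: 10×1 + 9×2 + 6×1 + 9×3 = 61

C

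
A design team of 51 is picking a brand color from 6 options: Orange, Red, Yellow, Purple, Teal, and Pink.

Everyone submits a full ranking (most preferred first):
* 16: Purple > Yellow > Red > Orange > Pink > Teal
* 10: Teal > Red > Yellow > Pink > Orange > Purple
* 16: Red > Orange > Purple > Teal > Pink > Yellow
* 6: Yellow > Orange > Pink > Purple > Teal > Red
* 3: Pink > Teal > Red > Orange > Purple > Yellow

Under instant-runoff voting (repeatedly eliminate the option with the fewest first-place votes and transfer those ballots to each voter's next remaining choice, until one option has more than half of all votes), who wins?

Red

Round 1: Orange 0, Red 16, Yellow 6, Purple 16, Teal 10, Pink 3. Orange eliminated.
Round 2: Red 16, Yellow 6, Purple 16, Teal 10, Pink 3. Pink eliminated.
Round 3: Red 16, Yellow 6, Purple 16, Teal 13. Yellow eliminated.
Round 4: Red 16, Purple 22, Teal 13. Teal eliminated.
Round 5: Red 29, Purple 22. Red has a majority (≥26).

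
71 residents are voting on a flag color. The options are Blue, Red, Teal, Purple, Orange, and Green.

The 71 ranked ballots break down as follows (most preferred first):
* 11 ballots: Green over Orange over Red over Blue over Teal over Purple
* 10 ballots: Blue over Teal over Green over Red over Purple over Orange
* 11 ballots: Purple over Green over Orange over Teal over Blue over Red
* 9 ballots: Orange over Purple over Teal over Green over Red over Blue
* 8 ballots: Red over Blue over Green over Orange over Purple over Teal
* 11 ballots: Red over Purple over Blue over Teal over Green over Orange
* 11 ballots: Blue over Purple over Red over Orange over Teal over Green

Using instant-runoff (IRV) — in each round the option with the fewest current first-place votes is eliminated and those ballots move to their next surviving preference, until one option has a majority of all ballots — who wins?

Round 1: Blue 21, Red 19, Teal 0, Purple 11, Orange 9, Green 11. Teal eliminated.
Round 2: Blue 21, Red 19, Purple 11, Orange 9, Green 11. Orange eliminated.
Round 3: Blue 21, Red 19, Purple 20, Green 11. Green eliminated.
Round 4: Blue 21, Red 30, Purple 20. Purple eliminated.
Round 5: Blue 32, Red 39. Red has a majority (≥36).

Red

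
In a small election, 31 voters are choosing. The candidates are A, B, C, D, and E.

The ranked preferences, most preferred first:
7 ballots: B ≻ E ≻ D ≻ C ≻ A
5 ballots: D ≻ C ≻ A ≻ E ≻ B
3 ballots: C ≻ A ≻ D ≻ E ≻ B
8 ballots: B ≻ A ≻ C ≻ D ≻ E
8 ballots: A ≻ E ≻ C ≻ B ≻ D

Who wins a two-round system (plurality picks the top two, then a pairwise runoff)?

Round 1 first-place votes: A 8, B 15, C 3, D 5, E 0. B and A advance.
Runoff: B is ranked above A on 15 ballots, A above B on 16.

A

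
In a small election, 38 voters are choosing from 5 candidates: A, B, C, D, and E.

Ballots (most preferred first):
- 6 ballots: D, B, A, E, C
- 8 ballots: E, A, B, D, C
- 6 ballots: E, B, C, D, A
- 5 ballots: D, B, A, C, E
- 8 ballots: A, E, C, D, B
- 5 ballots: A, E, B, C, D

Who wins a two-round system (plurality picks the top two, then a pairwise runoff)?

A

Round 1 first-place votes: A 13, B 0, C 0, D 11, E 14. E and A advance.
Runoff: E is ranked above A on 14 ballots, A above E on 24.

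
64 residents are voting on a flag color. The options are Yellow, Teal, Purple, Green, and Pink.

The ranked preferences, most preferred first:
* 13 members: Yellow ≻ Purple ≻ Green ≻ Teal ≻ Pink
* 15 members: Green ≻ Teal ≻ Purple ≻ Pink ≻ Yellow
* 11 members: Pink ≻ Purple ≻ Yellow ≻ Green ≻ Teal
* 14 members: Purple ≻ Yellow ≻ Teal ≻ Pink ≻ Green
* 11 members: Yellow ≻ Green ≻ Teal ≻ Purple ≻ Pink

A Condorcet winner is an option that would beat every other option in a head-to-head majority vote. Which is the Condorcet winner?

Purple vs Yellow: 40–24
Purple vs Teal: 38–26
Purple vs Green: 38–26
Purple vs Pink: 53–11
Purple beats every other option.

Purple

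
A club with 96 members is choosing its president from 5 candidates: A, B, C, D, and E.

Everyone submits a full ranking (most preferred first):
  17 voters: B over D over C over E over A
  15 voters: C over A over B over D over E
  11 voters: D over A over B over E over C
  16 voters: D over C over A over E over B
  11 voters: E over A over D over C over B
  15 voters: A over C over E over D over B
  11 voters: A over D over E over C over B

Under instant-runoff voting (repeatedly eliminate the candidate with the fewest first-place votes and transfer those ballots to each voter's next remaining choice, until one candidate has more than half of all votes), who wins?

Round 1: A 26, B 17, C 15, D 27, E 11. E eliminated.
Round 2: A 37, B 17, C 15, D 27. C eliminated.
Round 3: A 52, B 17, D 27. A has a majority (≥49).

A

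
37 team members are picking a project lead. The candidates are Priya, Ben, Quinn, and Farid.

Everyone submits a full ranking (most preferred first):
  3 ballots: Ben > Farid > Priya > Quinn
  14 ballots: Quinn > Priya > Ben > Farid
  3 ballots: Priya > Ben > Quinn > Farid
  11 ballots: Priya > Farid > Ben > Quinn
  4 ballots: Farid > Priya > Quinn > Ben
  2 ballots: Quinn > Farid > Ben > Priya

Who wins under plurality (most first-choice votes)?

First-place votes: Priya 14, Ben 3, Quinn 16, Farid 4.

Quinn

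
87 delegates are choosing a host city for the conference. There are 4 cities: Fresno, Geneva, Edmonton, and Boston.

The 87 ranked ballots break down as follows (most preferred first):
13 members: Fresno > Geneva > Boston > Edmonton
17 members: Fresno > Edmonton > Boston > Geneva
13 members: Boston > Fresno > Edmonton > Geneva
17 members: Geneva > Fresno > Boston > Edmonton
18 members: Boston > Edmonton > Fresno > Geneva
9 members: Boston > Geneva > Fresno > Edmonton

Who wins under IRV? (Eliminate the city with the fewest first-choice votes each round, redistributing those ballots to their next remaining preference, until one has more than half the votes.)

Round 1: Fresno 30, Geneva 17, Edmonton 0, Boston 40. Edmonton eliminated.
Round 2: Fresno 30, Geneva 17, Boston 40. Geneva eliminated.
Round 3: Fresno 47, Boston 40. Fresno has a majority (≥44).

Fresno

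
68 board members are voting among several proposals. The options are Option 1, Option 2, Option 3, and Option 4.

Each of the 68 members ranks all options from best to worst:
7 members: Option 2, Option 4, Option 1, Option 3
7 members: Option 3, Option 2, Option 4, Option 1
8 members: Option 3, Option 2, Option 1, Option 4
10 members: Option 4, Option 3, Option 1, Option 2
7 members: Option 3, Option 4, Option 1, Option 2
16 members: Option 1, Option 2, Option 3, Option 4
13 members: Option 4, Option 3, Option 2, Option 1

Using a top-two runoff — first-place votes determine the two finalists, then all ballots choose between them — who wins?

Option 3

Round 1 first-place votes: Option 1 16, Option 2 7, Option 3 22, Option 4 23. Option 4 and Option 3 advance.
Runoff: Option 4 is ranked above Option 3 on 30 ballots, Option 3 above Option 4 on 38.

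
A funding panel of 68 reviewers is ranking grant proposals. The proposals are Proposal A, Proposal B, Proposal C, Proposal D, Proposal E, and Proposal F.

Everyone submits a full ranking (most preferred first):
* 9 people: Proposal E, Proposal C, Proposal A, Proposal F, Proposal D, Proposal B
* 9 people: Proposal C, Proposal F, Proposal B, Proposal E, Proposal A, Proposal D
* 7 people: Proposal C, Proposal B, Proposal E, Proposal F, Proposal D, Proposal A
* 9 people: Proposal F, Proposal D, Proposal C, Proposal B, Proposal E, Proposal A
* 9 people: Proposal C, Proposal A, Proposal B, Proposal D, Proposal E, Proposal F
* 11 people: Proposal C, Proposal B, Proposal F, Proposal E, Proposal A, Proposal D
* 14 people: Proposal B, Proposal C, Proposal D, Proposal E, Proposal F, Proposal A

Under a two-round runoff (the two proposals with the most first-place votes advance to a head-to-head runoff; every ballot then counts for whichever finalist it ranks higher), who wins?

Proposal C

Round 1 first-place votes: Proposal A 0, Proposal B 14, Proposal C 36, Proposal D 0, Proposal E 9, Proposal F 9. Proposal C and Proposal B advance.
Runoff: Proposal C is ranked above Proposal B on 54 ballots, Proposal B above Proposal C on 14.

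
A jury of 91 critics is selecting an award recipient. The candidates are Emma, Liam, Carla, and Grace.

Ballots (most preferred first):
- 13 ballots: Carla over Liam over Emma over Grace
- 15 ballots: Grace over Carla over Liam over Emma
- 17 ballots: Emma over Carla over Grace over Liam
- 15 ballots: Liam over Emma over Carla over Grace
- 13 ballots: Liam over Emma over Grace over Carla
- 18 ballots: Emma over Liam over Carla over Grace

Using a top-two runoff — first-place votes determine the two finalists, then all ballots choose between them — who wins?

Round 1 first-place votes: Emma 35, Liam 28, Carla 13, Grace 15. Emma and Liam advance.
Runoff: Emma is ranked above Liam on 35 ballots, Liam above Emma on 56.

Liam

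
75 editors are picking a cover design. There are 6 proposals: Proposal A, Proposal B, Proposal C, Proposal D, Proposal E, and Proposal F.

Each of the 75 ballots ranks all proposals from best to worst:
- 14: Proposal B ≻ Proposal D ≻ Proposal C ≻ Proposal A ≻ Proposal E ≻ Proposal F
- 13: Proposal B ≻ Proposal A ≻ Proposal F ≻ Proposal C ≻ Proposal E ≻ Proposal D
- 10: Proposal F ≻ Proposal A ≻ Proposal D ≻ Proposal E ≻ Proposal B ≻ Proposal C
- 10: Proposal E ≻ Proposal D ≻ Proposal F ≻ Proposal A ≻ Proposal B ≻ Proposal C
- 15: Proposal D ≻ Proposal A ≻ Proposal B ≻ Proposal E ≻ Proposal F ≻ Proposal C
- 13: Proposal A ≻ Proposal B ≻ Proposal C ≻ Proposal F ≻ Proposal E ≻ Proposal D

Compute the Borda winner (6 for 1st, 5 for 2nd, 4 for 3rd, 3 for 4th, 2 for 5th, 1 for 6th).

Proposal A

Proposal A: 14×3 + 13×5 + 10×5 + 10×3 + 15×5 + 13×6 = 340
Proposal B: 14×6 + 13×6 + 10×2 + 10×2 + 15×4 + 13×5 = 327
Proposal C: 14×4 + 13×3 + 10×1 + 10×1 + 15×1 + 13×4 = 182
Proposal D: 14×5 + 13×1 + 10×4 + 10×5 + 15×6 + 13×1 = 276
Proposal E: 14×2 + 13×2 + 10×3 + 10×6 + 15×3 + 13×2 = 215
Proposal F: 14×1 + 13×4 + 10×6 + 10×4 + 15×2 + 13×3 = 235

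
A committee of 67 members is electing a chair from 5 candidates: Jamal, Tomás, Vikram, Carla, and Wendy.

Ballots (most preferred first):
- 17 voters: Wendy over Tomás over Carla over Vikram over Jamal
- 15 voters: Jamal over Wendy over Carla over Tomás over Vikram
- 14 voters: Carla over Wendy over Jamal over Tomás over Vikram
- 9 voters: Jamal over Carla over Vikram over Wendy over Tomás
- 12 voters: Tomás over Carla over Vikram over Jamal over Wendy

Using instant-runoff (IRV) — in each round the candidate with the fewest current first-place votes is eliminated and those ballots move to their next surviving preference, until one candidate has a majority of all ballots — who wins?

Round 1: Jamal 24, Tomás 12, Vikram 0, Carla 14, Wendy 17. Vikram eliminated.
Round 2: Jamal 24, Tomás 12, Carla 14, Wendy 17. Tomás eliminated.
Round 3: Jamal 24, Carla 26, Wendy 17. Wendy eliminated.
Round 4: Jamal 24, Carla 43. Carla has a majority (≥34).

Carla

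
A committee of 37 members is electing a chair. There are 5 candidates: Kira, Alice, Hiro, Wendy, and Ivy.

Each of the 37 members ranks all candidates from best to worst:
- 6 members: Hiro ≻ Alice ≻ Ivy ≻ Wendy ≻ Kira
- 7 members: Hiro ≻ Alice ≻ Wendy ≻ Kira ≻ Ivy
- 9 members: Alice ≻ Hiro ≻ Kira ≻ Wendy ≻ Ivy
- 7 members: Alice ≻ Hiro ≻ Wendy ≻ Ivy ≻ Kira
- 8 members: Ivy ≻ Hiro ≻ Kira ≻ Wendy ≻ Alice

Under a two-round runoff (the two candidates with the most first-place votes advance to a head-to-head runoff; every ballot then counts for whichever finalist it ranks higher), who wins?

Round 1 first-place votes: Kira 0, Alice 16, Hiro 13, Wendy 0, Ivy 8. Alice and Hiro advance.
Runoff: Alice is ranked above Hiro on 16 ballots, Hiro above Alice on 21.

Hiro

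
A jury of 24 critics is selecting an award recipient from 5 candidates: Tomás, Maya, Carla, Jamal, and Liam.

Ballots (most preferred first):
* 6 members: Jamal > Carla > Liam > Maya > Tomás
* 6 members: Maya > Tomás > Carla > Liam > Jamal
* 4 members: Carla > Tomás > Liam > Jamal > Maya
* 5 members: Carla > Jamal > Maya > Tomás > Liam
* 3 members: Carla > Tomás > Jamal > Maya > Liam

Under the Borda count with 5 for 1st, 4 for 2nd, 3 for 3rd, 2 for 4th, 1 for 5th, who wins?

Carla

Tomás: 6×1 + 6×4 + 4×4 + 5×2 + 3×4 = 68
Maya: 6×2 + 6×5 + 4×1 + 5×3 + 3×2 = 67
Carla: 6×4 + 6×3 + 4×5 + 5×5 + 3×5 = 102
Jamal: 6×5 + 6×1 + 4×2 + 5×4 + 3×3 = 73
Liam: 6×3 + 6×2 + 4×3 + 5×1 + 3×1 = 50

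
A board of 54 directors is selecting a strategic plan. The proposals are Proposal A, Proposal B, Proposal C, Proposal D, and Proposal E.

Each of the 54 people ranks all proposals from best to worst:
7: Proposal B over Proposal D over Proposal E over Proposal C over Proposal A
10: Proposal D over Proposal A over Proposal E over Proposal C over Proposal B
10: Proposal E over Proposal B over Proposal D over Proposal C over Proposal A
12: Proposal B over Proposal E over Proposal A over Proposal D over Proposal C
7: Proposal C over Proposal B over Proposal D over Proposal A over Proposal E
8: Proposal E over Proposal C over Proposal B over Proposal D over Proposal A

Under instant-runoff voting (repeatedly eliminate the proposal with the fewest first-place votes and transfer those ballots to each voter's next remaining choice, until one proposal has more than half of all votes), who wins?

Round 1: Proposal A 0, Proposal B 19, Proposal C 7, Proposal D 10, Proposal E 18. Proposal A eliminated.
Round 2: Proposal B 19, Proposal C 7, Proposal D 10, Proposal E 18. Proposal C eliminated.
Round 3: Proposal B 26, Proposal D 10, Proposal E 18. Proposal D eliminated.
Round 4: Proposal B 26, Proposal E 28. Proposal E has a majority (≥28).

Proposal E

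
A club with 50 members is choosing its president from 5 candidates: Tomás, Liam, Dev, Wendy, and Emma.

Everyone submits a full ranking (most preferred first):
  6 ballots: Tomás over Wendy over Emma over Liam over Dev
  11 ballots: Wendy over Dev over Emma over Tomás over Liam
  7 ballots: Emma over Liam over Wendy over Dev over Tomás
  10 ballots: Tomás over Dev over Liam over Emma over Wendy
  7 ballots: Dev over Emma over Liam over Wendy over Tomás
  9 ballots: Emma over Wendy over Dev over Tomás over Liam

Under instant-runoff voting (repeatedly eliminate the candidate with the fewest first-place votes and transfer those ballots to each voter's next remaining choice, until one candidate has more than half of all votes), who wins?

Emma

Round 1: Tomás 16, Liam 0, Dev 7, Wendy 11, Emma 16. Liam eliminated.
Round 2: Tomás 16, Dev 7, Wendy 11, Emma 16. Dev eliminated.
Round 3: Tomás 16, Wendy 11, Emma 23. Wendy eliminated.
Round 4: Tomás 16, Emma 34. Emma has a majority (≥26).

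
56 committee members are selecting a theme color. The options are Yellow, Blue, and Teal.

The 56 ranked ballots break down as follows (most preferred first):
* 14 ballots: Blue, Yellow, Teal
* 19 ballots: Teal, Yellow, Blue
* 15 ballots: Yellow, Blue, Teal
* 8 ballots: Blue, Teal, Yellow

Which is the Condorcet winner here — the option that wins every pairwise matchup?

Yellow

Yellow vs Blue: 34–22
Yellow vs Teal: 29–27
Yellow beats every other option.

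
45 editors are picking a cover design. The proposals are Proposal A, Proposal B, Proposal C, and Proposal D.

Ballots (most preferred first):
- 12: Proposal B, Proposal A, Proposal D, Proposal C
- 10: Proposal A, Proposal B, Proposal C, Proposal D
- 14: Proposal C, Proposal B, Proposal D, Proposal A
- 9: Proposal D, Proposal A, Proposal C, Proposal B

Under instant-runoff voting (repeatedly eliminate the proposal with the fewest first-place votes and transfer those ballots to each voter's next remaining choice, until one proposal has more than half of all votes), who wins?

Proposal A

Round 1: Proposal A 10, Proposal B 12, Proposal C 14, Proposal D 9. Proposal D eliminated.
Round 2: Proposal A 19, Proposal B 12, Proposal C 14. Proposal B eliminated.
Round 3: Proposal A 31, Proposal C 14. Proposal A has a majority (≥23).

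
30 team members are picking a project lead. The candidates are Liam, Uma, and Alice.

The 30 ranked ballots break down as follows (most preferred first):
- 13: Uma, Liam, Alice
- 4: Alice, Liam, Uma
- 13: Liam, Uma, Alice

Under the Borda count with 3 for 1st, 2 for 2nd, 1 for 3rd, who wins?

Liam

Liam: 13×2 + 4×2 + 13×3 = 73
Uma: 13×3 + 4×1 + 13×2 = 69
Alice: 13×1 + 4×3 + 13×1 = 38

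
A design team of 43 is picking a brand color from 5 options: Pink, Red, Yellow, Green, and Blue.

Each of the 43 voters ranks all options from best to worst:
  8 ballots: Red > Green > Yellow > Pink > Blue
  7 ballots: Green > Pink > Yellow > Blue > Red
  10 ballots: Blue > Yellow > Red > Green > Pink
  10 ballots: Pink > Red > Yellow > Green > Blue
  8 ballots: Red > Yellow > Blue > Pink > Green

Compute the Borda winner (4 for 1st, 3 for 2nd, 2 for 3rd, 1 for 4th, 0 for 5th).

Red

Pink: 8×1 + 7×3 + 10×0 + 10×4 + 8×1 = 77
Red: 8×4 + 7×0 + 10×2 + 10×3 + 8×4 = 114
Yellow: 8×2 + 7×2 + 10×3 + 10×2 + 8×3 = 104
Green: 8×3 + 7×4 + 10×1 + 10×1 + 8×0 = 72
Blue: 8×0 + 7×1 + 10×4 + 10×0 + 8×2 = 63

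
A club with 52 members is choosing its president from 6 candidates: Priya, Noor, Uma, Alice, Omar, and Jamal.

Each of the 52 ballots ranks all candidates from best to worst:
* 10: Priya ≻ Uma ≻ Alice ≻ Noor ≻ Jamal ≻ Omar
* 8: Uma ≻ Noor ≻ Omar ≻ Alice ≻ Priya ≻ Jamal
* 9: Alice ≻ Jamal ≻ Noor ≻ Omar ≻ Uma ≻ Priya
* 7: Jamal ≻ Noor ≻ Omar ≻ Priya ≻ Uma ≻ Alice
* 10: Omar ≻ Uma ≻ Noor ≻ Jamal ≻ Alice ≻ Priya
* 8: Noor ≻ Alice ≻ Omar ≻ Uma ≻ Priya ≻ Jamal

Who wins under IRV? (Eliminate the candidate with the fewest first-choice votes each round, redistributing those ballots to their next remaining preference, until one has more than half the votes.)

Round 1: Priya 10, Noor 8, Uma 8, Alice 9, Omar 10, Jamal 7. Jamal eliminated.
Round 2: Priya 10, Noor 15, Uma 8, Alice 9, Omar 10. Uma eliminated.
Round 3: Priya 10, Noor 23, Alice 9, Omar 10. Alice eliminated.
Round 4: Priya 10, Noor 32, Omar 10. Noor has a majority (≥27).

Noor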